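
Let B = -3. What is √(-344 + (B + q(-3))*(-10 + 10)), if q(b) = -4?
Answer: 2*I*√86 ≈ 18.547*I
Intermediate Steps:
√(-344 + (B + q(-3))*(-10 + 10)) = √(-344 + (-3 - 4)*(-10 + 10)) = √(-344 - 7*0) = √(-344 + 0) = √(-344) = 2*I*√86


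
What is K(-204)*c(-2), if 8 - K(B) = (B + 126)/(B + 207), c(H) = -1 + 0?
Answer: -34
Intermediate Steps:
c(H) = -1
K(B) = 8 - (126 + B)/(207 + B) (K(B) = 8 - (B + 126)/(B + 207) = 8 - (126 + B)/(207 + B))
K(-204)*c(-2) = ((1530 + 7*(-204))/(207 - 204))*(-1) = ((1530 - 1428)/3)*(-1) = ((1/3)*102)*(-1) = 34*(-1) = -34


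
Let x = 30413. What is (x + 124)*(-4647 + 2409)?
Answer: -68341806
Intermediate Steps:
(x + 124)*(-4647 + 2409) = (30413 + 124)*(-4647 + 2409) = 30537*(-2238) = -68341806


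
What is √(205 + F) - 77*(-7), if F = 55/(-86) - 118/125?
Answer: 539 + √940292610/2150 ≈ 553.26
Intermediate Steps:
F = -17023/10750 (F = 55*(-1/86) - 118*1/125 = -55/86 - 118/125 = -17023/10750 ≈ -1.5835)
√(205 + F) - 77*(-7) = √(205 - 17023/10750) - 77*(-7) = √(2186727/10750) + 539 = √940292610/2150 + 539 = 539 + √940292610/2150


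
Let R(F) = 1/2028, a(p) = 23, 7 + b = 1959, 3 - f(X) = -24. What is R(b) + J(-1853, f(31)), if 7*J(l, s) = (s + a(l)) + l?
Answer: -3656477/14196 ≈ -257.57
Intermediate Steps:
f(X) = 27 (f(X) = 3 - 1*(-24) = 3 + 24 = 27)
b = 1952 (b = -7 + 1959 = 1952)
J(l, s) = 23/7 + l/7 + s/7 (J(l, s) = ((s + 23) + l)/7 = ((23 + s) + l)/7 = (23 + l + s)/7 = 23/7 + l/7 + s/7)
R(F) = 1/2028
R(b) + J(-1853, f(31)) = 1/2028 + (23/7 + (1/7)*(-1853) + (1/7)*27) = 1/2028 + (23/7 - 1853/7 + 27/7) = 1/2028 - 1803/7 = -3656477/14196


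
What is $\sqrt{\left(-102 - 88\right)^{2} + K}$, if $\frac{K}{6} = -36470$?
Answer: $8 i \sqrt{2855} \approx 427.46 i$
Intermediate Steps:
$K = -218820$ ($K = 6 \left(-36470\right) = -218820$)
$\sqrt{\left(-102 - 88\right)^{2} + K} = \sqrt{\left(-102 - 88\right)^{2} - 218820} = \sqrt{\left(-190\right)^{2} - 218820} = \sqrt{36100 - 218820} = \sqrt{-182720} = 8 i \sqrt{2855}$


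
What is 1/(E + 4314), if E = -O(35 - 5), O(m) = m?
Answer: 1/4284 ≈ 0.00023343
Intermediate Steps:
E = -30 (E = -(35 - 5) = -1*30 = -30)
1/(E + 4314) = 1/(-30 + 4314) = 1/4284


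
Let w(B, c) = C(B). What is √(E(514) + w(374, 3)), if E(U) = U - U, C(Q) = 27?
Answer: 3*√3 ≈ 5.1962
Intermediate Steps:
E(U) = 0
w(B, c) = 27
√(E(514) + w(374, 3)) = √(0 + 27) = √27 = 3*√3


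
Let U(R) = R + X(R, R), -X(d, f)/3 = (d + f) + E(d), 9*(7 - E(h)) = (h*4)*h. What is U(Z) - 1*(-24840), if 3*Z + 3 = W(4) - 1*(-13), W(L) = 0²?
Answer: 670063/27 ≈ 24817.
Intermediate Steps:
E(h) = 7 - 4*h²/9 (E(h) = 7 - h*4*h/9 = 7 - 4*h*h/9 = 7 - 4*h²/9)
W(L) = 0
X(d, f) = -21 - 3*d - 3*f + 4*d²/3 (X(d, f) = -3*((d + f) + (7 - 4*d²/9)) = -3*(7 + d + f - 4*d²/9) = -21 - 3*d - 3*f + 4*d²/3)
Z = 10/3 (Z = -1 + (0 - 1*(-13))/3 = -1 + (0 + 13)/3 = -1 + (⅓)*13 = -1 + 13/3 = 10/3 ≈ 3.3333)
U(R) = -21 - 5*R + 4*R²/3 (U(R) = R + (-21 - 3*R - 3*R + 4*R²/3) = R + (-21 - 6*R + 4*R²/3) = -21 - 5*R + 4*R²/3)
U(Z) - 1*(-24840) = (-21 - 5*10/3 + 4*(10/3)²/3) - 1*(-24840) = (-21 - 50/3 + (4/3)*(100/9)) + 24840 = (-21 - 50/3 + 400/27) + 24840 = -617/27 + 24840 = 670063/27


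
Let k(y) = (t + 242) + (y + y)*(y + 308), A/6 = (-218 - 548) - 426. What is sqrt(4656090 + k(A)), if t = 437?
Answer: sqrt(102553345) ≈ 10127.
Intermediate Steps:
A = -7152 (A = 6*((-218 - 548) - 426) = 6*(-766 - 426) = 6*(-1192) = -7152)
k(y) = 679 + 2*y*(308 + y) (k(y) = (437 + 242) + (y + y)*(y + 308) = 679 + (2*y)*(308 + y) = 679 + 2*y*(308 + y))
sqrt(4656090 + k(A)) = sqrt(4656090 + (679 + 2*(-7152)**2 + 616*(-7152))) = sqrt(4656090 + (679 + 2*51151104 - 4405632)) = sqrt(4656090 + (679 + 102302208 - 4405632)) = sqrt(4656090 + 97897255) = sqrt(102553345)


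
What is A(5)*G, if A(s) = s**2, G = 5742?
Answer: 143550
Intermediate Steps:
A(5)*G = 5**2*5742 = 25*5742 = 143550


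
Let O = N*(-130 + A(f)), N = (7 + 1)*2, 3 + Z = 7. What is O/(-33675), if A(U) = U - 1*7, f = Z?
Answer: 2128/33675 ≈ 0.063192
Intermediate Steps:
Z = 4 (Z = -3 + 7 = 4)
f = 4
A(U) = -7 + U (A(U) = U - 7 = -7 + U)
N = 16 (N = 8*2 = 16)
O = -2128 (O = 16*(-130 + (-7 + 4)) = 16*(-130 - 3) = 16*(-133) = -2128)
O/(-33675) = -2128/(-33675) = -2128*(-1/33675) = 2128/33675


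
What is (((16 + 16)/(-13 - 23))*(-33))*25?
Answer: 2200/3 ≈ 733.33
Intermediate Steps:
(((16 + 16)/(-13 - 23))*(-33))*25 = ((32/(-36))*(-33))*25 = ((32*(-1/36))*(-33))*25 = -8/9*(-33)*25 = (88/3)*25 = 2200/3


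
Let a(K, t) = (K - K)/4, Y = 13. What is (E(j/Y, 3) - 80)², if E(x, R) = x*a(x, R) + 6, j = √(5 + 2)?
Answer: 5476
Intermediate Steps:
j = √7 ≈ 2.6458
a(K, t) = 0 (a(K, t) = 0*(¼) = 0)
E(x, R) = 6 (E(x, R) = x*0 + 6 = 0 + 6 = 6)
(E(j/Y, 3) - 80)² = (6 - 80)² = (-74)² = 5476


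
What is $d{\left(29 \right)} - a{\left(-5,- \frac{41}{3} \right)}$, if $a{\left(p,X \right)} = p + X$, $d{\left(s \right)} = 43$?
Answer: $\frac{185}{3} \approx 61.667$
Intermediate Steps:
$a{\left(p,X \right)} = X + p$
$d{\left(29 \right)} - a{\left(-5,- \frac{41}{3} \right)} = 43 - \left(- \frac{41}{3} - 5\right) = 43 - - \frac{56}{3} = 43 + \frac{56}{3} = \frac{185}{3}$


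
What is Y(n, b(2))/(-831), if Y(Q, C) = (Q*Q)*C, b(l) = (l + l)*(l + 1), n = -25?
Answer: -2500/277 ≈ -9.0253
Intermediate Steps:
b(l) = 2*l*(1 + l) (b(l) = (2*l)*(1 + l) = 2*l*(1 + l))
Y(Q, C) = C*Q² (Y(Q, C) = Q²*C = C*Q²)
Y(n, b(2))/(-831) = ((2*2*(1 + 2))*(-25)²)/(-831) = -2*2*3*625/831 = -4*625/277 = -1/831*7500 = -2500/277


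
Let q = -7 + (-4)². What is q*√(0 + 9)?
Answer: 27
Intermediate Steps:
q = 9 (q = -7 + 16 = 9)
q*√(0 + 9) = 9*√(0 + 9) = 9*√9 = 9*3 = 27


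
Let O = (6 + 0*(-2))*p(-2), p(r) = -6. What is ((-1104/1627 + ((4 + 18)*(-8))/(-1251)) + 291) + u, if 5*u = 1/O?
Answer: 3941257649/13569180 ≈ 290.46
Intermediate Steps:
O = -36 (O = (6 + 0*(-2))*(-6) = (6 + 0)*(-6) = 6*(-6) = -36)
u = -1/180 (u = (⅕)/(-36) = (⅕)*(-1/36) = -1/180 ≈ -0.0055556)
((-1104/1627 + ((4 + 18)*(-8))/(-1251)) + 291) + u = ((-1104/1627 + ((4 + 18)*(-8))/(-1251)) + 291) - 1/180 = ((-1104*1/1627 + (22*(-8))*(-1/1251)) + 291) - 1/180 = ((-1104/1627 - 176*(-1/1251)) + 291) - 1/180 = ((-1104/1627 + 176/1251) + 291) - 1/180 = (-1094752/2035377 + 291) - 1/180 = 591199955/2035377 - 1/180 = 3941257649/13569180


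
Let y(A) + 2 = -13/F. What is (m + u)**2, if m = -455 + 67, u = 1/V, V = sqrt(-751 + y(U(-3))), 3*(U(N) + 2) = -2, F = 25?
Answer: 2835947847/18838 + 1940*I*sqrt(18838)/9419 ≈ 1.5054e+5 + 28.269*I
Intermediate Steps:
U(N) = -8/3 (U(N) = -2 + (1/3)*(-2) = -2 - 2/3 = -8/3)
y(A) = -63/25 (y(A) = -2 - 13/25 = -63/25)
V = I*sqrt(18838)/5 (V = sqrt(-751 - 63/25) = sqrt(-18838/25) = I*sqrt(18838)/5 ≈ 27.45*I)
u = -5*I*sqrt(18838)/18838 (u = 1/(I*sqrt(18838)/5) = -5*I*sqrt(18838)/18838 ≈ -0.036429*I)
m = -388
(m + u)**2 = (-388 - 5*I*sqrt(18838)/18838)**2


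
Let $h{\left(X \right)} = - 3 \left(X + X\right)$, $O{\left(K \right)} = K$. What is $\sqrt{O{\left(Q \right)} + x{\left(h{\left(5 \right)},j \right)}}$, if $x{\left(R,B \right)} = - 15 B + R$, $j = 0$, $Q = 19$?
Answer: $i \sqrt{11} \approx 3.3166 i$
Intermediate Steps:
$h{\left(X \right)} = - 6 X$ ($h{\left(X \right)} = - 3 \cdot 2 X = - 6 X$)
$x{\left(R,B \right)} = R - 15 B$
$\sqrt{O{\left(Q \right)} + x{\left(h{\left(5 \right)},j \right)}} = \sqrt{19 - 30} = \sqrt{-11} = i \sqrt{11}$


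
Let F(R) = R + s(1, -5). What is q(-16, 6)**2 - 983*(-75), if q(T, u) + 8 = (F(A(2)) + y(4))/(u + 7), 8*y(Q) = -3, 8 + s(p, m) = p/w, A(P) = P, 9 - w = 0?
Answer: 64653205321/876096 ≈ 73797.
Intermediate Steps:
w = 9 (w = 9 - 1*0 = 9 + 0 = 9)
s(p, m) = -8 + p/9
y(Q) = -3/8 (y(Q) = (1/8)*(-3) = -3/8)
F(R) = -71/9 + R (F(R) = R + (-8 + (1/9)*1) = R + (-8 + 1/9) = R - 71/9 = -71/9 + R)
q(T, u) = -8 - 451/(72*(7 + u)) (q(T, u) = -8 + ((-71/9 + 2) - 3/8)/(u + 7) = -8 + (-53/9 - 3/8)/(7 + u) = -8 - 451/(72*(7 + u)))
q(-16, 6)**2 - 983*(-75) = ((-4483 - 576*6)/(72*(7 + 6)))**2 - 983*(-75) = ((1/72)*(-4483 - 3456)/13)**2 - 1*(-73725) = ((1/72)*(1/13)*(-7939))**2 + 73725 = (-7939/936)**2 + 73725 = 63027721/876096 + 73725 = 64653205321/876096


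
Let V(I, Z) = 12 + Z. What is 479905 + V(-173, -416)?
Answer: 479501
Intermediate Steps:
479905 + V(-173, -416) = 479905 + (12 - 416) = 479905 - 404 = 479501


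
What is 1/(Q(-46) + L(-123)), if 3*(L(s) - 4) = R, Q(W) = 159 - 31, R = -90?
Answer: 1/102 ≈ 0.0098039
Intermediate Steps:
Q(W) = 128
L(s) = -26 (L(s) = 4 + (⅓)*(-90) = 4 - 30 = -26)
1/(Q(-46) + L(-123)) = 1/(128 - 26) = 1/102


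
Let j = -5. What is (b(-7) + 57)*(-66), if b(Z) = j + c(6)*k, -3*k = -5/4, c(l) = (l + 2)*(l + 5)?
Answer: -5852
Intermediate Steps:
c(l) = (2 + l)*(5 + l)
k = 5/12 (k = -(-5)/(3*4) = -1/3*(-5/4) = 5/12 ≈ 0.41667)
b(Z) = 95/3 (b(Z) = -5 + (10 + 6**2 + 7*6)*(5/12) = -5 + (10 + 36 + 42)*(5/12) = -5 + 88*(5/12) = -5 + 110/3 = 95/3)
(b(-7) + 57)*(-66) = (95/3 + 57)*(-66) = (266/3)*(-66) = -5852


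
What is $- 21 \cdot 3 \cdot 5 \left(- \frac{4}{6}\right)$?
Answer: $210$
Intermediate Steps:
$- 21 \cdot 3 \cdot 5 \left(- \frac{4}{6}\right) = - 21 \cdot 15 \left(\left(-4\right) \frac{1}{6}\right) = - 21 \cdot 15 \left(- \frac{2}{3}\right) = \left(-21\right) \left(-10\right) = 210$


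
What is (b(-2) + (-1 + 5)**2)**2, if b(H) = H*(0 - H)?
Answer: 144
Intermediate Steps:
b(H) = -H**2 (b(H) = H*(-H) = -H**2)
(b(-2) + (-1 + 5)**2)**2 = (-1*(-2)**2 + (-1 + 5)**2)**2 = (-1*4 + 4**2)**2 = (-4 + 16)**2 = 12**2 = 144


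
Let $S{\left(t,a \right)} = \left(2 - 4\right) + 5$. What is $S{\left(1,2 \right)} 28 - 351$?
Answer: $-267$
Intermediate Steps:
$S{\left(t,a \right)} = 3$ ($S{\left(t,a \right)} = -2 + 5 = 3$)
$S{\left(1,2 \right)} 28 - 351 = 3 \cdot 28 - 351 = 84 - 351 = -267$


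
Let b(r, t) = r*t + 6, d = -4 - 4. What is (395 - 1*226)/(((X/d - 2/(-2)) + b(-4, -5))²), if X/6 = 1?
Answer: 2704/11025 ≈ 0.24526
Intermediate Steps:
X = 6 (X = 6*1 = 6)
d = -8
b(r, t) = 6 + r*t
(395 - 1*226)/(((X/d - 2/(-2)) + b(-4, -5))²) = (395 - 1*226)/(((6/(-8) - 2/(-2)) + (6 - 4*(-5)))²) = (395 - 226)/(((6*(-⅛) - 2*(-½)) + (6 + 20))²) = 169/(((-¾ + 1) + 26)²) = 169/((¼ + 26)²) = 169/((105/4)²) = 169/(11025/16) = 169*(16/11025) = 2704/11025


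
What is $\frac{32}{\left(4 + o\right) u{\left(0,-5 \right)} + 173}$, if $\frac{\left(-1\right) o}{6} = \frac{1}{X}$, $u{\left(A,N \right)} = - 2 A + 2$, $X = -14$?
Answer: $\frac{224}{1273} \approx 0.17596$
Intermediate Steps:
$u{\left(A,N \right)} = 2 - 2 A$
$o = \frac{3}{7}$ ($o = - \frac{6}{-14} = \left(-6\right) \left(- \frac{1}{14}\right) = \frac{3}{7} \approx 0.42857$)
$\frac{32}{\left(4 + o\right) u{\left(0,-5 \right)} + 173} = \frac{32}{\left(4 + \frac{3}{7}\right) \left(2 - 0\right) + 173} = \frac{32}{\frac{31 \left(2 + 0\right)}{7} + 173} = \frac{32}{\frac{31}{7} \cdot 2 + 173} = \frac{32}{\frac{62}{7} + 173} = \frac{32}{\frac{1273}{7}} = 32 \cdot \frac{7}{1273} = \frac{224}{1273}$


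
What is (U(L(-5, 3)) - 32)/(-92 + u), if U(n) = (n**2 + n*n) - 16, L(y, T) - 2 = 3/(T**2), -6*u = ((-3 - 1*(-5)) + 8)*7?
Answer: 334/933 ≈ 0.35799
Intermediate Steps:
u = -35/3 (u = -((-3 - 1*(-5)) + 8)*7/6 = -((-3 + 5) + 8)*7/6 = -(2 + 8)*7/6 = -5*7/3 = -1/6*70 = -35/3 ≈ -11.667)
L(y, T) = 2 + 3/T**2 (L(y, T) = 2 + 3/(T**2) = 2 + 3/T**2)
U(n) = -16 + 2*n**2 (U(n) = (n**2 + n**2) - 16 = 2*n**2 - 16 = -16 + 2*n**2)
(U(L(-5, 3)) - 32)/(-92 + u) = ((-16 + 2*(2 + 3/3**2)**2) - 32)/(-92 - 35/3) = ((-16 + 2*(2 + 3*(1/9))**2) - 32)/(-311/3) = ((-16 + 2*(2 + 1/3)**2) - 32)*(-3/311) = ((-16 + 2*(7/3)**2) - 32)*(-3/311) = ((-16 + 2*(49/9)) - 32)*(-3/311) = ((-16 + 98/9) - 32)*(-3/311) = (-46/9 - 32)*(-3/311) = -334/9*(-3/311) = 334/933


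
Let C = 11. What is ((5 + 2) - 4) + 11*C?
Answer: 124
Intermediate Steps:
((5 + 2) - 4) + 11*C = ((5 + 2) - 4) + 11*11 = (7 - 4) + 121 = 3 + 121 = 124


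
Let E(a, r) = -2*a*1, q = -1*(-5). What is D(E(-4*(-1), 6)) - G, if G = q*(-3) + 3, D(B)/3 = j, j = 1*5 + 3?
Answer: 36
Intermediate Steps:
q = 5
j = 8 (j = 5 + 3 = 8)
E(a, r) = -2*a
D(B) = 24 (D(B) = 3*8 = 24)
G = -12 (G = 5*(-3) + 3 = -15 + 3 = -12)
D(E(-4*(-1), 6)) - G = 24 - 1*(-12) = 24 + 12 = 36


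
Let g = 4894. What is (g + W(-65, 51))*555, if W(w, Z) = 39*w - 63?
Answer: 1274280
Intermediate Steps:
W(w, Z) = -63 + 39*w
(g + W(-65, 51))*555 = (4894 + (-63 + 39*(-65)))*555 = (4894 + (-63 - 2535))*555 = (4894 - 2598)*555 = 2296*555 = 1274280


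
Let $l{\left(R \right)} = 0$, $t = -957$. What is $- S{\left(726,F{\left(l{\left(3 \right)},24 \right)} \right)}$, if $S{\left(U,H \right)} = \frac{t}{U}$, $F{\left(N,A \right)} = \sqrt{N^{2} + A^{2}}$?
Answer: $\frac{29}{22} \approx 1.3182$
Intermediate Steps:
$F{\left(N,A \right)} = \sqrt{A^{2} + N^{2}}$
$S{\left(U,H \right)} = - \frac{957}{U}$
$- S{\left(726,F{\left(l{\left(3 \right)},24 \right)} \right)} = - \frac{-957}{726} = \left(-1\right) \left(- \frac{29}{22}\right) = \frac{29}{22}$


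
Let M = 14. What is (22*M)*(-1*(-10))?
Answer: 3080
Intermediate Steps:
(22*M)*(-1*(-10)) = (22*14)*(-1*(-10)) = 308*10 = 3080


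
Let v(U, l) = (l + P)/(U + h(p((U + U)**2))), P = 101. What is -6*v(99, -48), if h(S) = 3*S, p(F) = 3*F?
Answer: -106/117645 ≈ -0.00090102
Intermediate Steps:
v(U, l) = (101 + l)/(U + 36*U**2) (v(U, l) = (l + 101)/(U + 3*(3*(U + U)**2)) = (101 + l)/(U + 3*(3*(2*U)**2)) = (101 + l)/(U + 3*(3*(4*U**2))) = (101 + l)/(U + 3*(12*U**2)) = (101 + l)/(U + 36*U**2))
-6*v(99, -48) = -6*(101 - 48)/(99*(1 + 36*99)) = -2*53/(33*(1 + 3564)) = -2*53/(33*3565) = -6*53/352935 = -106/117645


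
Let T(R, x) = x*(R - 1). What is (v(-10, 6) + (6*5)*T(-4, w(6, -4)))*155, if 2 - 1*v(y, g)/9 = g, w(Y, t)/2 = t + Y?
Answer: -98580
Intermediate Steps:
w(Y, t) = 2*Y + 2*t (w(Y, t) = 2*(t + Y) = 2*(Y + t) = 2*Y + 2*t)
v(y, g) = 18 - 9*g
T(R, x) = x*(-1 + R)
(v(-10, 6) + (6*5)*T(-4, w(6, -4)))*155 = ((18 - 9*6) + (6*5)*((2*6 + 2*(-4))*(-1 - 4)))*155 = ((18 - 54) + 30*((12 - 8)*(-5)))*155 = (-36 + 30*(4*(-5)))*155 = (-36 + 30*(-20))*155 = (-36 - 600)*155 = -636*155 = -98580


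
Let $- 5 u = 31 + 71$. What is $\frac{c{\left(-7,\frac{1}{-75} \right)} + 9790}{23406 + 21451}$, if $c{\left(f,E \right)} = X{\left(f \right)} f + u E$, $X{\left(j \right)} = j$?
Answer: $\frac{1229909}{5607125} \approx 0.21935$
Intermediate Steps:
$u = - \frac{102}{5}$ ($u = - \frac{31 + 71}{5} = \left(- \frac{1}{5}\right) 102 = - \frac{102}{5} \approx -20.4$)
$c{\left(f,E \right)} = f^{2} - \frac{102 E}{5}$ ($c{\left(f,E \right)} = f f - \frac{102 E}{5} = f^{2} - \frac{102 E}{5}$)
$\frac{c{\left(-7,\frac{1}{-75} \right)} + 9790}{23406 + 21451} = \frac{\left(\left(-7\right)^{2} - \frac{102}{5 \left(-75\right)}\right) + 9790}{23406 + 21451} = \frac{\left(49 - - \frac{34}{125}\right) + 9790}{44857} = \left(\left(49 + \frac{34}{125}\right) + 9790\right) \frac{1}{44857} = \left(\frac{6159}{125} + 9790\right) \frac{1}{44857} = \frac{1229909}{125} \cdot \frac{1}{44857} = \frac{1229909}{5607125}$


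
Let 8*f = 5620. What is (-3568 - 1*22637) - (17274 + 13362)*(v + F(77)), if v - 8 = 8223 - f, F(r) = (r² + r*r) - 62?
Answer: -592051587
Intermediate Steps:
f = 1405/2 (f = (⅛)*5620 = 1405/2 ≈ 702.50)
F(r) = -62 + 2*r² (F(r) = (r² + r²) - 62 = 2*r² - 62 = -62 + 2*r²)
v = 15057/2 (v = 8 + (8223 - 1*1405/2) = 8 + (8223 - 1405/2) = 8 + 15041/2 = 15057/2 ≈ 7528.5)
(-3568 - 1*22637) - (17274 + 13362)*(v + F(77)) = (-3568 - 1*22637) - (17274 + 13362)*(15057/2 + (-62 + 2*77²)) = (-3568 - 22637) - 30636*(15057/2 + (-62 + 2*5929)) = -26205 - 30636*(15057/2 + (-62 + 11858)) = -26205 - 30636*(15057/2 + 11796) = -26205 - 30636*38649/2 = -26205 - 1*592025382 = -26205 - 592025382 = -592051587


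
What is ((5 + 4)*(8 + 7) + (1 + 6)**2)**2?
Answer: 33856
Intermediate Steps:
((5 + 4)*(8 + 7) + (1 + 6)**2)**2 = (9*15 + 7**2)**2 = (135 + 49)**2 = 184**2 = 33856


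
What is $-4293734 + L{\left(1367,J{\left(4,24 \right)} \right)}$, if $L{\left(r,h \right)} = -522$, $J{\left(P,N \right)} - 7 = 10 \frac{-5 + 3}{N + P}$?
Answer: $-4294256$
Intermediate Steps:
$J{\left(P,N \right)} = 7 - \frac{20}{N + P}$ ($J{\left(P,N \right)} = 7 + 10 \frac{-5 + 3}{N + P} = 7 + 10 \left(- \frac{2}{N + P}\right) = 7 - \frac{20}{N + P}$)
$-4293734 + L{\left(1367,J{\left(4,24 \right)} \right)} = -4293734 - 522 = -4294256$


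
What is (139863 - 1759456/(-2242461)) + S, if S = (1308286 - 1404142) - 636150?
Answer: -1327855824467/2242461 ≈ -5.9214e+5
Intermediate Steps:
S = -732006 (S = -95856 - 636150 = -732006)
(139863 - 1759456/(-2242461)) + S = (139863 - 1759456/(-2242461)) - 732006 = (139863 - 1759456*(-1/2242461)) - 732006 = (139863 + 1759456/2242461) - 732006 = 313639082299/2242461 - 732006 = -1327855824467/2242461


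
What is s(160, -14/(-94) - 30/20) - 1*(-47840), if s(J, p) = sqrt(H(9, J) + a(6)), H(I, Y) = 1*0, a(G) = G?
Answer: 47840 + sqrt(6) ≈ 47842.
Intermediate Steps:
H(I, Y) = 0
s(J, p) = sqrt(6) (s(J, p) = sqrt(0 + 6) = sqrt(6))
s(160, -14/(-94) - 30/20) - 1*(-47840) = sqrt(6) - 1*(-47840) = sqrt(6) + 47840 = 47840 + sqrt(6)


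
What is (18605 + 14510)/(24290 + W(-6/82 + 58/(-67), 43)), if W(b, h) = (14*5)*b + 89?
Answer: 90966905/66788583 ≈ 1.3620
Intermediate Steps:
W(b, h) = 89 + 70*b (W(b, h) = 70*b + 89 = 89 + 70*b)
(18605 + 14510)/(24290 + W(-6/82 + 58/(-67), 43)) = (18605 + 14510)/(24290 + (89 + 70*(-6/82 + 58/(-67)))) = 33115/(24290 + (89 + 70*(-6*1/82 + 58*(-1/67)))) = 33115/(24290 + (89 + 70*(-3/41 - 58/67))) = 33115/(24290 + (89 + 70*(-2579/2747))) = 33115/(24290 + (89 - 180530/2747)) = 33115/(24290 + 63953/2747) = 33115/(66788583/2747) = 33115*(2747/66788583) = 90966905/66788583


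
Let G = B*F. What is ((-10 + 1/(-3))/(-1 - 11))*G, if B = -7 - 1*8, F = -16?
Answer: 620/3 ≈ 206.67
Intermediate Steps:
B = -15 (B = -7 - 8 = -15)
G = 240 (G = -15*(-16) = 240)
((-10 + 1/(-3))/(-1 - 11))*G = ((-10 + 1/(-3))/(-1 - 11))*240 = ((-10 - 1/3)/(-12))*240 = -31/3*(-1/12)*240 = (31/36)*240 = 620/3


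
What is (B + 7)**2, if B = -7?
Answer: 0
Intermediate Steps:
(B + 7)**2 = (-7 + 7)**2 = 0**2 = 0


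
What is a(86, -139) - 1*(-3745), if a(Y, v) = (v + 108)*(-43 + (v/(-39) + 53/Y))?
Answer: 16596961/3354 ≈ 4948.4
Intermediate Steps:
a(Y, v) = (108 + v)*(-43 + 53/Y - v/39) (a(Y, v) = (108 + v)*(-43 + (v*(-1/39) + 53/Y)) = (108 + v)*(-43 + (-v/39 + 53/Y)) = (108 + v)*(-43 + (53/Y - v/39)) = (108 + v)*(-43 + 53/Y - v/39))
a(86, -139) - 1*(-3745) = (1/39)*(223236 + 2067*(-139) - 1*86*(181116 + (-139)² + 1785*(-139)))/86 - 1*(-3745) = (1/39)*(1/86)*(223236 - 287313 - 1*86*(181116 + 19321 - 248115)) + 3745 = (1/39)*(1/86)*(223236 - 287313 - 1*86*(-47678)) + 3745 = (1/39)*(1/86)*(223236 - 287313 + 4100308) + 3745 = (1/39)*(1/86)*4036231 + 3745 = 4036231/3354 + 3745 = 16596961/3354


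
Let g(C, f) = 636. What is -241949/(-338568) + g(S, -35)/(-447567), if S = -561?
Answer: 36024352945/50510621352 ≈ 0.71320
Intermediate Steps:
-241949/(-338568) + g(S, -35)/(-447567) = -241949/(-338568) + 636/(-447567) = -241949*(-1/338568) + 636*(-1/447567) = 241949/338568 - 212/149189 = 36024352945/50510621352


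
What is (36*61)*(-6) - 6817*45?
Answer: -319941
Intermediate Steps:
(36*61)*(-6) - 6817*45 = 2196*(-6) - 306765 = -13176 - 306765 = -319941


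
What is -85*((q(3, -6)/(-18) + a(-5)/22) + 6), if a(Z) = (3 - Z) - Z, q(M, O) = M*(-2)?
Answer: -38845/66 ≈ -588.56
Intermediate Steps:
q(M, O) = -2*M
a(Z) = 3 - 2*Z
-85*((q(3, -6)/(-18) + a(-5)/22) + 6) = -85*((-2*3/(-18) + (3 - 2*(-5))/22) + 6) = -85*((-6*(-1/18) + (3 + 10)*(1/22)) + 6) = -85*((⅓ + 13*(1/22)) + 6) = -85*((⅓ + 13/22) + 6) = -85*(61/66 + 6) = -85*457/66 = -38845/66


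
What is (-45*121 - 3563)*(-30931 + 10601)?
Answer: 183132640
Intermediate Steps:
(-45*121 - 3563)*(-30931 + 10601) = (-5445 - 3563)*(-20330) = -9008*(-20330) = 183132640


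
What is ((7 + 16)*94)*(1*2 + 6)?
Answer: 17296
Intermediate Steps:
((7 + 16)*94)*(1*2 + 6) = (23*94)*(2 + 6) = 2162*8 = 17296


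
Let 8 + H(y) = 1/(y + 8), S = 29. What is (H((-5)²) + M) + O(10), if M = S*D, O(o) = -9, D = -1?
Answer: -1517/33 ≈ -45.970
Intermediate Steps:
H(y) = -8 + 1/(8 + y) (H(y) = -8 + 1/(y + 8) = -8 + 1/(8 + y))
M = -29 (M = 29*(-1) = -29)
(H((-5)²) + M) + O(10) = ((-63 - 8*(-5)²)/(8 + (-5)²) - 29) - 9 = ((-63 - 8*25)/(8 + 25) - 29) - 9 = ((-63 - 200)/33 - 29) - 9 = ((1/33)*(-263) - 29) - 9 = (-263/33 - 29) - 9 = -1220/33 - 9 = -1517/33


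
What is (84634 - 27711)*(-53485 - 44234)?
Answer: -5562458637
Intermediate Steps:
(84634 - 27711)*(-53485 - 44234) = 56923*(-97719) = -5562458637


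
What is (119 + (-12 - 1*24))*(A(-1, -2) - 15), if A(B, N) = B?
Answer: -1328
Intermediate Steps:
(119 + (-12 - 1*24))*(A(-1, -2) - 15) = (119 + (-12 - 1*24))*(-1 - 15) = (119 + (-12 - 24))*(-16) = (119 - 36)*(-16) = 83*(-16) = -1328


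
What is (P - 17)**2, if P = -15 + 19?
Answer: 169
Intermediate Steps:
P = 4
(P - 17)**2 = (4 - 17)**2 = (-13)**2 = 169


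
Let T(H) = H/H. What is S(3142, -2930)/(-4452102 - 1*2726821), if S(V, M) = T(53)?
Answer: -1/7178923 ≈ -1.3930e-7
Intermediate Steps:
T(H) = 1
S(V, M) = 1
S(3142, -2930)/(-4452102 - 1*2726821) = 1/(-4452102 - 1*2726821) = 1/(-4452102 - 2726821) = 1/(-7178923) = 1*(-1/7178923) = -1/7178923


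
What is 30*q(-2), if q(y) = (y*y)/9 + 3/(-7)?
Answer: 10/21 ≈ 0.47619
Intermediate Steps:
q(y) = -3/7 + y²/9 (q(y) = y²*(⅑) + 3*(-⅐) = y²/9 - 3/7 = -3/7 + y²/9)
30*q(-2) = 30*(-3/7 + (⅑)*(-2)²) = 30*(-3/7 + (⅑)*4) = 30*(-3/7 + 4/9) = 30*(1/63) = 10/21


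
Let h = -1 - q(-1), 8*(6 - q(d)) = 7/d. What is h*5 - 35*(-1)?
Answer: -35/8 ≈ -4.3750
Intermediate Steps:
q(d) = 6 - 7/(8*d)
h = -63/8 (h = -1 - (6 - 7/8/(-1)) = -1 - (6 - 7/8*(-1)) = -1 - (6 + 7/8) = -1 - 1*55/8 = -1 - 55/8 = -63/8 ≈ -7.8750)
h*5 - 35*(-1) = -63/8*5 - 35*(-1) = -315/8 + 35 = -35/8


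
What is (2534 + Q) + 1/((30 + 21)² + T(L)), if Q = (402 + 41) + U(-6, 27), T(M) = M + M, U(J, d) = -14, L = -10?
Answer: 7647504/2581 ≈ 2963.0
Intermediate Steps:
T(M) = 2*M
Q = 429 (Q = (402 + 41) - 14 = 443 - 14 = 429)
(2534 + Q) + 1/((30 + 21)² + T(L)) = (2534 + 429) + 1/((30 + 21)² + 2*(-10)) = 2963 + 1/(51² - 20) = 2963 + 1/(2601 - 20) = 2963 + 1/2581 = 7647504/2581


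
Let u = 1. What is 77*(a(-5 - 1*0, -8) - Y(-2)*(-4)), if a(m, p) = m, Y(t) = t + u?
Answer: -693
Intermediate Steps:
Y(t) = 1 + t (Y(t) = t + 1 = 1 + t)
77*(a(-5 - 1*0, -8) - Y(-2)*(-4)) = 77*((-5 - 1*0) - (1 - 2)*(-4)) = 77*((-5 + 0) - 1*(-1)*(-4)) = 77*(-5 + 1*(-4)) = 77*(-5 - 4) = 77*(-9) = -693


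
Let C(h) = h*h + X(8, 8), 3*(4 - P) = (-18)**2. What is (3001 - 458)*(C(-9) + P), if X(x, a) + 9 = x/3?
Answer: -223784/3 ≈ -74595.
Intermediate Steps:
X(x, a) = -9 + x/3
P = -104 (P = 4 - 1/3*(-18)**2 = 4 - 1/3*324 = 4 - 108 = -104)
C(h) = -19/3 + h**2 (C(h) = h*h + (-9 + (1/3)*8) = h**2 + (-9 + 8/3) = h**2 - 19/3 = -19/3 + h**2)
(3001 - 458)*(C(-9) + P) = (3001 - 458)*((-19/3 + (-9)**2) - 104) = 2543*((-19/3 + 81) - 104) = 2543*(224/3 - 104) = 2543*(-88/3) = -223784/3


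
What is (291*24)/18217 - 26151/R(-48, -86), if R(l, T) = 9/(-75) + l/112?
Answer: 27789801563/582944 ≈ 47672.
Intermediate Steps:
R(l, T) = -3/25 + l/112 (R(l, T) = 9*(-1/75) + l*(1/112) = -3/25 + l/112)
(291*24)/18217 - 26151/R(-48, -86) = (291*24)/18217 - 26151/(-3/25 + (1/112)*(-48)) = 6984*(1/18217) - 26151/(-3/25 - 3/7) = 6984/18217 - 26151/(-96/175) = 6984/18217 - 26151*(-175/96) = 6984/18217 + 1525475/32 = 27789801563/582944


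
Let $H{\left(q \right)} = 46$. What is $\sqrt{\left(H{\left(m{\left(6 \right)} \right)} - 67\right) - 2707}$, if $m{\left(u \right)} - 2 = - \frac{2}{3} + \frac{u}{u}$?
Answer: $2 i \sqrt{682} \approx 52.23 i$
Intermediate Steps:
$m{\left(u \right)} = \frac{7}{3}$ ($m{\left(u \right)} = 2 + \left(- \frac{2}{3} + \frac{u}{u}\right) = 2 + \left(\left(-2\right) \frac{1}{3} + 1\right) = 2 + \left(- \frac{2}{3} + 1\right) = 2 + \frac{1}{3} = \frac{7}{3}$)
$\sqrt{\left(H{\left(m{\left(6 \right)} \right)} - 67\right) - 2707} = \sqrt{\left(46 - 67\right) - 2707} = \sqrt{-21 - 2707} = \sqrt{-2728} = 2 i \sqrt{682}$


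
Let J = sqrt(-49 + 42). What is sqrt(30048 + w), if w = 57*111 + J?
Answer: sqrt(36375 + I*sqrt(7)) ≈ 190.72 + 0.0069*I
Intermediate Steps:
J = I*sqrt(7) (J = sqrt(-7) = I*sqrt(7) ≈ 2.6458*I)
w = 6327 + I*sqrt(7) (w = 57*111 + I*sqrt(7) = 6327 + I*sqrt(7) ≈ 6327.0 + 2.6458*I)
sqrt(30048 + w) = sqrt(30048 + (6327 + I*sqrt(7))) = sqrt(36375 + I*sqrt(7))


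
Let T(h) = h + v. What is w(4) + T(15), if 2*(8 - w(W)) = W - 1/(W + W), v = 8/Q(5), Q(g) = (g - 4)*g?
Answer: 1813/80 ≈ 22.663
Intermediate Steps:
Q(g) = g*(-4 + g) (Q(g) = (-4 + g)*g = g*(-4 + g))
v = 8/5 (v = 8/((5*(-4 + 5))) = 8/((5*1)) = 8/5 ≈ 1.6000)
w(W) = 8 - W/2 + 1/(4*W) (w(W) = 8 - (W - 1/(W + W))/2 = 8 - (W - 1/(2*W))/2 = 8 + (-W/2 + 1/(4*W)) = 8 - W/2 + 1/(4*W))
T(h) = 8/5 + h (T(h) = h + 8/5 = 8/5 + h)
w(4) + T(15) = (8 - ½*4 + (¼)/4) + (8/5 + 15) = (8 - 2 + (¼)*(¼)) + 83/5 = (8 - 2 + 1/16) + 83/5 = 97/16 + 83/5 = 1813/80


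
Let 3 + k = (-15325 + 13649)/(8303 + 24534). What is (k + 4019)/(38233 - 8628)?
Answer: 131871716/972139385 ≈ 0.13565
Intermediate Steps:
k = -100187/32837 (k = -3 + (-15325 + 13649)/(8303 + 24534) = -3 - 1676/32837 = -100187/32837 ≈ -3.0510)
(k + 4019)/(38233 - 8628) = (-100187/32837 + 4019)/(38233 - 8628) = (131871716/32837)/29605 = (131871716/32837)*(1/29605) = 131871716/972139385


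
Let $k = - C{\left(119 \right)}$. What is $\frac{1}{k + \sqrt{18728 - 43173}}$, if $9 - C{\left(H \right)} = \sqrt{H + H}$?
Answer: $\frac{1}{-9 + \sqrt{238} + i \sqrt{24445}} \approx 0.00026248 - 0.0063852 i$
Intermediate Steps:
$C{\left(H \right)} = 9 - \sqrt{2} \sqrt{H}$ ($C{\left(H \right)} = 9 - \sqrt{H + H} = 9 - \sqrt{2 H} = 9 - \sqrt{2} \sqrt{H}$)
$k = -9 + \sqrt{238}$ ($k = - (9 - \sqrt{2} \sqrt{119}) = - (9 - \sqrt{238}) = -9 + \sqrt{238} \approx 6.4272$)
$\frac{1}{k + \sqrt{18728 - 43173}} = \frac{1}{\left(-9 + \sqrt{238}\right) + \sqrt{18728 - 43173}} = \frac{1}{\left(-9 + \sqrt{238}\right) + \sqrt{-24445}} = \frac{1}{\left(-9 + \sqrt{238}\right) + i \sqrt{24445}} = \frac{1}{-9 + \sqrt{238} + i \sqrt{24445}}$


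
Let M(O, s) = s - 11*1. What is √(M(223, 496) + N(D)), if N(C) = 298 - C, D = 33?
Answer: 5*√30 ≈ 27.386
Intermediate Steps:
M(O, s) = -11 + s (M(O, s) = s - 11 = -11 + s)
√(M(223, 496) + N(D)) = √((-11 + 496) + (298 - 1*33)) = √(485 + (298 - 33)) = √(485 + 265) = √750 = 5*√30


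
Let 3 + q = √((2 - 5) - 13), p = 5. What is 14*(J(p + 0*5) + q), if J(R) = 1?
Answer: -28 + 56*I ≈ -28.0 + 56.0*I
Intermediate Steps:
q = -3 + 4*I (q = -3 + √((2 - 5) - 13) = -3 + √(-3 - 13) = -3 + √(-16) = -3 + 4*I ≈ -3.0 + 4.0*I)
14*(J(p + 0*5) + q) = 14*(1 + (-3 + 4*I)) = 14*(-2 + 4*I) = -28 + 56*I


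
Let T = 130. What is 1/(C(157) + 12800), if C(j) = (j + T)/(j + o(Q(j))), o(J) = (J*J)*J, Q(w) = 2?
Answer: 165/2112287 ≈ 7.8114e-5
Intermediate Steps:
o(J) = J**3 (o(J) = J**2*J = J**3)
C(j) = (130 + j)/(8 + j) (C(j) = (j + 130)/(j + 2**3) = (130 + j)/(j + 8) = (130 + j)/(8 + j))
1/(C(157) + 12800) = 1/((130 + 157)/(8 + 157) + 12800) = 1/(287/165 + 12800) = 1/(2112287/165) = 165/2112287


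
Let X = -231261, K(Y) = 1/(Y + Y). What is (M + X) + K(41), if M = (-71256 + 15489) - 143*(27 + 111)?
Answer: -25154483/82 ≈ -3.0676e+5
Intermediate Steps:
K(Y) = 1/(2*Y)
M = -75501 (M = -55767 - 143*138 = -55767 - 19734 = -75501)
(M + X) + K(41) = (-75501 - 231261) + (½)/41 = -306762 + (½)*(1/41) = -306762 + 1/82 = -25154483/82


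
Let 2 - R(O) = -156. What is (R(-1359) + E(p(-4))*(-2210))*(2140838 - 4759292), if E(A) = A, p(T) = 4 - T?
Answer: 45880550988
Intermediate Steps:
R(O) = 158 (R(O) = 2 - 1*(-156) = 2 + 156 = 158)
(R(-1359) + E(p(-4))*(-2210))*(2140838 - 4759292) = (158 + (4 - 1*(-4))*(-2210))*(2140838 - 4759292) = (158 + (4 + 4)*(-2210))*(-2618454) = (158 + 8*(-2210))*(-2618454) = (158 - 17680)*(-2618454) = -17522*(-2618454) = 45880550988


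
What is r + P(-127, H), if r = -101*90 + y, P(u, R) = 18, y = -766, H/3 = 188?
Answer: -9838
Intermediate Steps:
H = 564 (H = 3*188 = 564)
r = -9856 (r = -101*90 - 766 = -9090 - 766 = -9856)
r + P(-127, H) = -9856 + 18 = -9838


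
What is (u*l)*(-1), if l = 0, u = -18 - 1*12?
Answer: 0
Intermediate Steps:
u = -30 (u = -18 - 12 = -30)
(u*l)*(-1) = -30*0*(-1) = 0*(-1) = 0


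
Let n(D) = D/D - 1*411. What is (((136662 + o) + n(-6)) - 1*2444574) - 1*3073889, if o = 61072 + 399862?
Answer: -4921277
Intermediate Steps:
o = 460934
n(D) = -410 (n(D) = 1 - 411 = -410)
(((136662 + o) + n(-6)) - 1*2444574) - 1*3073889 = (((136662 + 460934) - 410) - 1*2444574) - 1*3073889 = ((597596 - 410) - 2444574) - 3073889 = (597186 - 2444574) - 3073889 = -1847388 - 3073889 = -4921277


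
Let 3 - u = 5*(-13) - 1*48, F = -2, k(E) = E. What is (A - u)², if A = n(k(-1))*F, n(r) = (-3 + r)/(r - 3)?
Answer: 13924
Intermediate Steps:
n(r) = 1 (n(r) = (-3 + r)/(-3 + r) = 1)
u = 116 (u = 3 - (5*(-13) - 1*48) = 3 - (-65 - 48) = 3 - 1*(-113) = 3 + 113 = 116)
A = -2 (A = 1*(-2) = -2)
(A - u)² = (-2 - 1*116)² = (-2 - 116)² = (-118)² = 13924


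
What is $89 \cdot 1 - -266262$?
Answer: $266351$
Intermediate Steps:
$89 \cdot 1 - -266262 = 89 + 266262 = 266351$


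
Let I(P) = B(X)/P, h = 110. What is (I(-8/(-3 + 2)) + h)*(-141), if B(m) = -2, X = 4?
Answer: -61899/4 ≈ -15475.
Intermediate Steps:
I(P) = -2/P
(I(-8/(-3 + 2)) + h)*(-141) = (-2/((-8/(-3 + 2))) + 110)*(-141) = (-2/((-8/(-1))) + 110)*(-141) = (-2/((-8*(-1))) + 110)*(-141) = (-2/8 + 110)*(-141) = (-2*⅛ + 110)*(-141) = (-¼ + 110)*(-141) = (439/4)*(-141) = -61899/4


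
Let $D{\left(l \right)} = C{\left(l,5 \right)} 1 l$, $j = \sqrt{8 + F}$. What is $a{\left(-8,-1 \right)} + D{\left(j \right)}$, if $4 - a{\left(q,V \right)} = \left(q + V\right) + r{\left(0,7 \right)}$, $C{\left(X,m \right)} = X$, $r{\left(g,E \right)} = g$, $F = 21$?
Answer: $42$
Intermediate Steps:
$a{\left(q,V \right)} = 4 - V - q$ ($a{\left(q,V \right)} = 4 - \left(\left(q + V\right) + 0\right) = 4 - \left(\left(V + q\right) + 0\right) = 4 - \left(V + q\right) = 4 - V - q$)
$j = \sqrt{29}$ ($j = \sqrt{8 + 21} = \sqrt{29} \approx 5.3852$)
$D{\left(l \right)} = l^{2}$ ($D{\left(l \right)} = l 1 l = l l = l^{2}$)
$a{\left(-8,-1 \right)} + D{\left(j \right)} = \left(4 - -1 - -8\right) + \left(\sqrt{29}\right)^{2} = \left(4 + 1 + 8\right) + 29 = 13 + 29 = 42$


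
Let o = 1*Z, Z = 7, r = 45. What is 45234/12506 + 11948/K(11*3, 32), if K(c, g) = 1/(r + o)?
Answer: 3884986505/6253 ≈ 6.2130e+5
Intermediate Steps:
o = 7 (o = 1*7 = 7)
K(c, g) = 1/52 (K(c, g) = 1/(45 + 7) = 1/52)
45234/12506 + 11948/K(11*3, 32) = 45234/12506 + 11948/(1/52) = 45234*(1/12506) + 11948*52 = 22617/6253 + 621296 = 3884986505/6253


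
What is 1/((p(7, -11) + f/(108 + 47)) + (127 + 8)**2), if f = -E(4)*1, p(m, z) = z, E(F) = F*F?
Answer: 155/2823154 ≈ 5.4903e-5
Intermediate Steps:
E(F) = F**2
f = -16 (f = -1*4**2*1 = -1*16*1 = -16*1 = -16)
1/((p(7, -11) + f/(108 + 47)) + (127 + 8)**2) = 1/((-11 - 16/(108 + 47)) + (127 + 8)**2) = 1/((-11 - 16/155) + 135**2) = 1/((-11 + (1/155)*(-16)) + 18225) = 1/((-11 - 16/155) + 18225) = 1/(-1721/155 + 18225) = 1/(2823154/155) = 155/2823154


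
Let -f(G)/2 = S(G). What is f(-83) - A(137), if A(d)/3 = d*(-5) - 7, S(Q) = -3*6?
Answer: 2112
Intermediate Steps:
S(Q) = -18
f(G) = 36 (f(G) = -2*(-18) = 36)
A(d) = -21 - 15*d (A(d) = 3*(d*(-5) - 7) = 3*(-5*d - 7) = 3*(-7 - 5*d) = -21 - 15*d)
f(-83) - A(137) = 36 - (-21 - 15*137) = 36 - (-21 - 2055) = 36 - 1*(-2076) = 36 + 2076 = 2112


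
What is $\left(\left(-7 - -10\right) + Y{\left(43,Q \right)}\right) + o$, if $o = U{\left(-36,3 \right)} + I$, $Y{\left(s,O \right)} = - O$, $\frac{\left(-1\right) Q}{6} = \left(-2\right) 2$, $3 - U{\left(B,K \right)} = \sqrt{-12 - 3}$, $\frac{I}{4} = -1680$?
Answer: $-6738 - i \sqrt{15} \approx -6738.0 - 3.873 i$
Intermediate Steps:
$I = -6720$ ($I = 4 \left(-1680\right) = -6720$)
$U{\left(B,K \right)} = 3 - i \sqrt{15}$ ($U{\left(B,K \right)} = 3 - \sqrt{-12 - 3} = 3 - \sqrt{-15} = 3 - i \sqrt{15}$)
$Q = 24$ ($Q = - 6 \left(\left(-2\right) 2\right) = \left(-6\right) \left(-4\right) = 24$)
$o = -6717 - i \sqrt{15}$ ($o = \left(3 - i \sqrt{15}\right) - 6720 = -6717 - i \sqrt{15} \approx -6717.0 - 3.873 i$)
$\left(\left(-7 - -10\right) + Y{\left(43,Q \right)}\right) + o = \left(\left(-7 - -10\right) - 24\right) - \left(6717 + i \sqrt{15}\right) = \left(\left(-7 + 10\right) - 24\right) - \left(6717 + i \sqrt{15}\right) = \left(3 - 24\right) - \left(6717 + i \sqrt{15}\right) = -21 - \left(6717 + i \sqrt{15}\right) = -6738 - i \sqrt{15}$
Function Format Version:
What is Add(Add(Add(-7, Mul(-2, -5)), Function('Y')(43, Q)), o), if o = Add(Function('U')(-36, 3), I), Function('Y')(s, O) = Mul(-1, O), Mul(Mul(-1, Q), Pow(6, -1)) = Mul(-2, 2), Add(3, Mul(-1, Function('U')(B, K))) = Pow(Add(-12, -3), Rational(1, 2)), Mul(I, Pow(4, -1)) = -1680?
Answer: Add(-6738, Mul(-1, I, Pow(15, Rational(1, 2)))) ≈ Add(-6738.0, Mul(-3.8730, I))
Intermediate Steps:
I = -6720 (I = Mul(4, -1680) = -6720)
Function('U')(B, K) = Add(3, Mul(-1, I, Pow(15, Rational(1, 2)))) (Function('U')(B, K) = Add(3, Mul(-1, Pow(Add(-12, -3), Rational(1, 2)))) = Add(3, Mul(-1, Pow(-15, Rational(1, 2)))) = Add(3, Mul(-1, Mul(I, Pow(15, Rational(1, 2))))) = Add(3, Mul(-1, I, Pow(15, Rational(1, 2)))))
Q = 24 (Q = Mul(-6, Mul(-2, 2)) = Mul(-6, -4) = 24)
o = Add(-6717, Mul(-1, I, Pow(15, Rational(1, 2)))) (o = Add(Add(3, Mul(-1, I, Pow(15, Rational(1, 2)))), -6720) = Add(-6717, Mul(-1, I, Pow(15, Rational(1, 2)))) ≈ Add(-6717.0, Mul(-3.8730, I)))
Add(Add(Add(-7, Mul(-2, -5)), Function('Y')(43, Q)), o) = Add(Add(Add(-7, Mul(-2, -5)), Mul(-1, 24)), Add(-6717, Mul(-1, I, Pow(15, Rational(1, 2))))) = Add(Add(Add(-7, 10), -24), Add(-6717, Mul(-1, I, Pow(15, Rational(1, 2))))) = Add(Add(3, -24), Add(-6717, Mul(-1, I, Pow(15, Rational(1, 2))))) = Add(-21, Add(-6717, Mul(-1, I, Pow(15, Rational(1, 2))))) = Add(-6738, Mul(-1, I, Pow(15, Rational(1, 2))))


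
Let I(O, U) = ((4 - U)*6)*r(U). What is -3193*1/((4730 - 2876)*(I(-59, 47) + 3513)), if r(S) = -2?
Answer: -31/72522 ≈ -0.00042746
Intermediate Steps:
I(O, U) = -48 + 12*U (I(O, U) = ((4 - U)*6)*(-2) = (24 - 6*U)*(-2) = -48 + 12*U)
-3193*1/((4730 - 2876)*(I(-59, 47) + 3513)) = -3193*1/((4730 - 2876)*((-48 + 12*47) + 3513)) = -3193*1/(1854*((-48 + 564) + 3513)) = -3193*1/(1854*(516 + 3513)) = -3193/(4029*1854) = -3193/7469766 = -3193*1/7469766 = -31/72522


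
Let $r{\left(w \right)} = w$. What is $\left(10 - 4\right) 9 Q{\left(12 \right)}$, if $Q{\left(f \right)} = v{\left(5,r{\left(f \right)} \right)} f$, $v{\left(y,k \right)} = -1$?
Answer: $-648$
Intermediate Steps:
$Q{\left(f \right)} = - f$
$\left(10 - 4\right) 9 Q{\left(12 \right)} = \left(10 - 4\right) 9 \left(\left(-1\right) 12\right) = \left(10 - 4\right) 9 \left(-12\right) = 6 \cdot 9 \left(-12\right) = 54 \left(-12\right) = -648$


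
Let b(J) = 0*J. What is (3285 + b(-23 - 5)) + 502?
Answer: 3787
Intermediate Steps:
b(J) = 0
(3285 + b(-23 - 5)) + 502 = (3285 + 0) + 502 = 3285 + 502 = 3787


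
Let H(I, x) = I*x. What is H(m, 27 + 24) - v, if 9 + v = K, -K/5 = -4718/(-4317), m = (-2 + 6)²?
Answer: 3585115/4317 ≈ 830.46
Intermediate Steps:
m = 16 (m = 4² = 16)
K = -23590/4317 (K = -(-23590)/(-4317) = -(-23590)*(-1)/4317 = -5*4718/4317 = -23590/4317 ≈ -5.4644)
v = -62443/4317 (v = -9 - 23590/4317 = -62443/4317 ≈ -14.464)
H(m, 27 + 24) - v = 16*(27 + 24) - 1*(-62443/4317) = 16*51 + 62443/4317 = 816 + 62443/4317 = 3585115/4317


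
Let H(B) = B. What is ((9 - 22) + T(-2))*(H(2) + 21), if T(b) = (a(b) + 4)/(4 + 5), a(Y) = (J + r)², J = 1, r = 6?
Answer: -1472/9 ≈ -163.56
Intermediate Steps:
a(Y) = 49 (a(Y) = (1 + 6)² = 7² = 49)
T(b) = 53/9 (T(b) = (49 + 4)/(4 + 5) = 53/9)
((9 - 22) + T(-2))*(H(2) + 21) = ((9 - 22) + 53/9)*(2 + 21) = (-13 + 53/9)*23 = -64/9*23 = -1472/9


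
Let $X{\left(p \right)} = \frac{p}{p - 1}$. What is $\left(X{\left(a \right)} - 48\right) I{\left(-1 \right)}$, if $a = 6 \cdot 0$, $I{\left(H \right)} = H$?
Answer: $48$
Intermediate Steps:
$a = 0$
$X{\left(p \right)} = \frac{p}{-1 + p}$
$\left(X{\left(a \right)} - 48\right) I{\left(-1 \right)} = \left(\frac{0}{-1 + 0} - 48\right) \left(-1\right) = \left(\frac{0}{-1} - 48\right) \left(-1\right) = \left(0 \left(-1\right) - 48\right) \left(-1\right) = \left(0 - 48\right) \left(-1\right) = \left(-48\right) \left(-1\right) = 48$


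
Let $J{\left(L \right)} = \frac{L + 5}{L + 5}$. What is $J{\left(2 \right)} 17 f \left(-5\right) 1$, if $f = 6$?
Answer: $-510$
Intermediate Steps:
$J{\left(L \right)} = 1$ ($J{\left(L \right)} = \frac{5 + L}{5 + L} = 1$)
$J{\left(2 \right)} 17 f \left(-5\right) 1 = 1 \cdot 17 \cdot 6 \left(-5\right) 1 = 17 \left(\left(-30\right) 1\right) = 17 \left(-30\right) = -510$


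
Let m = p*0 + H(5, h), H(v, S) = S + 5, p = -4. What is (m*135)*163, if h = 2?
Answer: 154035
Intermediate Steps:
H(v, S) = 5 + S
m = 7 (m = -4*0 + (5 + 2) = 0 + 7 = 7)
(m*135)*163 = (7*135)*163 = 945*163 = 154035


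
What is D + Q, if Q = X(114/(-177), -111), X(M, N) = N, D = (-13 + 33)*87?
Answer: 1629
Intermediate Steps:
D = 1740 (D = 20*87 = 1740)
Q = -111
D + Q = 1740 - 111 = 1629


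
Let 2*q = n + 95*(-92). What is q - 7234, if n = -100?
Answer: -11654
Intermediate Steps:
q = -4420 (q = (-100 + 95*(-92))/2 = (-100 - 8740)/2 = (½)*(-8840) = -4420)
q - 7234 = -4420 - 7234 = -11654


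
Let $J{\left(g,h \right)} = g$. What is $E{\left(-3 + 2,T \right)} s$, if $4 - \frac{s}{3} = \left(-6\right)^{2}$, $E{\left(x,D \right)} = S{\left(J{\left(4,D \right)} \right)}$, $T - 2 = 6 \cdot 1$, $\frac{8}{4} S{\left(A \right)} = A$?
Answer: $-192$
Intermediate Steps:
$S{\left(A \right)} = \frac{A}{2}$
$T = 8$ ($T = 2 + 6 \cdot 1 = 2 + 6 = 8$)
$E{\left(x,D \right)} = 2$ ($E{\left(x,D \right)} = \frac{1}{2} \cdot 4 = 2$)
$s = -96$ ($s = 12 - 3 \left(-6\right)^{2} = 12 - 108 = -96$)
$E{\left(-3 + 2,T \right)} s = 2 \left(-96\right) = -192$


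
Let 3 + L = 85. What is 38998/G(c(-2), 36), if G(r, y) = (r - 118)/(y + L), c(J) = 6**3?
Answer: 2300882/49 ≈ 46957.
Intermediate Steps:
c(J) = 216
L = 82 (L = -3 + 85 = 82)
G(r, y) = (-118 + r)/(82 + y) (G(r, y) = (r - 118)/(y + 82) = (-118 + r)/(82 + y))
38998/G(c(-2), 36) = 38998/(((-118 + 216)/(82 + 36))) = 38998/((98/118)) = 38998/(((1/118)*98)) = 38998/(49/59) = 38998*(59/49) = 2300882/49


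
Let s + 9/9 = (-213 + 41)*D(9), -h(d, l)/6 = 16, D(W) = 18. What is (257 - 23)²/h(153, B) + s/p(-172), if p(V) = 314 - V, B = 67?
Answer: -1121197/1944 ≈ -576.75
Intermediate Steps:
h(d, l) = -96 (h(d, l) = -6*16 = -96)
s = -3097 (s = -1 + (-213 + 41)*18 = -1 - 172*18 = -1 - 3096 = -3097)
(257 - 23)²/h(153, B) + s/p(-172) = (257 - 23)²/(-96) - 3097/(314 - 1*(-172)) = 234²*(-1/96) - 3097/(314 + 172) = 54756*(-1/96) - 3097/486 = -4563/8 - 3097*1/486 = -4563/8 - 3097/486 = -1121197/1944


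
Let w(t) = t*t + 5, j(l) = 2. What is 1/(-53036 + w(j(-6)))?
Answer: -1/53027 ≈ -1.8858e-5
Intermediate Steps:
w(t) = 5 + t² (w(t) = t² + 5 = 5 + t²)
1/(-53036 + w(j(-6))) = 1/(-53036 + (5 + 2²)) = 1/(-53036 + (5 + 4)) = 1/(-53036 + 9) = 1/(-53027) = -1/53027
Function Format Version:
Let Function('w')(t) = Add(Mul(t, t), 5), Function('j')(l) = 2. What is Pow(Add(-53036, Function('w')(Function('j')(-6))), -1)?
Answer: Rational(-1, 53027) ≈ -1.8858e-5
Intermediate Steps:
Function('w')(t) = Add(5, Pow(t, 2)) (Function('w')(t) = Add(Pow(t, 2), 5) = Add(5, Pow(t, 2)))
Pow(Add(-53036, Function('w')(Function('j')(-6))), -1) = Pow(Add(-53036, Add(5, Pow(2, 2))), -1) = Pow(Add(-53036, Add(5, 4)), -1) = Pow(Add(-53036, 9), -1) = Pow(-53027, -1) = Rational(-1, 53027)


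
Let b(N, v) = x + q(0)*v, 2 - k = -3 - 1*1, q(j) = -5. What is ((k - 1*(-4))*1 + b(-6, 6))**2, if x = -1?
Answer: 441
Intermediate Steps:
k = 6 (k = 2 - (-3 - 1*1) = 2 - (-3 - 1) = 2 - 1*(-4) = 2 + 4 = 6)
b(N, v) = -1 - 5*v
((k - 1*(-4))*1 + b(-6, 6))**2 = ((6 - 1*(-4))*1 + (-1 - 5*6))**2 = ((6 + 4)*1 + (-1 - 30))**2 = (10*1 - 31)**2 = (10 - 31)**2 = (-21)**2 = 441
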